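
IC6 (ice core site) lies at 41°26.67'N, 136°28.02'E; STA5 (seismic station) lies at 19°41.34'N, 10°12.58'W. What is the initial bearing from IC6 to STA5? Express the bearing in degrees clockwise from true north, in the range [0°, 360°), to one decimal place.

IC6: φ = +41.44450°, λ = +136.46700°
STA5: φ = +19.68900°, λ = -10.20967°
Δλ = -146.6767°
y = sin Δλ · cos φ₂ = -0.517245
x = cos φ₁ sin φ₂ − sin φ₁ cos φ₂ cos Δλ = 0.773283
θ = atan2(y, x) = -33.7783° → 326.2217° (mod 360°)

326.2°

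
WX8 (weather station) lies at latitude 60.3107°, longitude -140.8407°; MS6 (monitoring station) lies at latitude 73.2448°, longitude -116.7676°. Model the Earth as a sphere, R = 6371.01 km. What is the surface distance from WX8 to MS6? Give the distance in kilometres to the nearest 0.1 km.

Δφ = 12.9341°,  Δλ = 24.0731°
a = sin²(Δφ/2) + cos φ₁ cos φ₂ sin²(Δλ/2) = 0.018895
c = 2·arcsin(√a) = 0.275793 rad = 15.8018°
d = R·c = 6371.01 × 0.275793 = 1757.1 km

1757.1 km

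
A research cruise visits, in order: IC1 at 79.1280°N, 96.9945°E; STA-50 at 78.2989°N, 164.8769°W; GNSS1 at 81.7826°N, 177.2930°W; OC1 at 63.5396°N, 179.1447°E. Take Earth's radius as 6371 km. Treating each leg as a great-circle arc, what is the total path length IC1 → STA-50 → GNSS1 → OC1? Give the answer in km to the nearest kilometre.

4376 km

IC1→STA-50: c = 0.296947 rad, d = 1891.85 km
STA-50→GNSS1: c = 0.071090 rad, d = 452.91 km
GNSS1→OC1: c = 0.318793 rad, d = 2031.03 km
Total = 1891.85 + 452.91 + 2031.03 = 4375.80 km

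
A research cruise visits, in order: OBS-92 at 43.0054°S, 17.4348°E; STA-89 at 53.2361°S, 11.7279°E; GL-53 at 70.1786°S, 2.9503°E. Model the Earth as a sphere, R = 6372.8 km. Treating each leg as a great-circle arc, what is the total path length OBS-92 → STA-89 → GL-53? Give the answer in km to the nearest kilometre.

OBS-92→STA-89: c = 0.190386 rad, d = 1213.29 km
STA-89→GL-53: c = 0.303753 rad, d = 1935.76 km
Total = 1213.29 + 1935.76 = 3149.05 km

3149 km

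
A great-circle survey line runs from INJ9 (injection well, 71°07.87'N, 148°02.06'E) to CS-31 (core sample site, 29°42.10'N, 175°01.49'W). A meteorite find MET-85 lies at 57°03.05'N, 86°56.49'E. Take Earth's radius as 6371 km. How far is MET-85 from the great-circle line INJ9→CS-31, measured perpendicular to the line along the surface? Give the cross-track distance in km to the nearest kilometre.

INJ9: φ = +71.13117°, λ = +148.03433°
CS-31: φ = +29.70167°, λ = -175.02483°
MET-85: φ = +57.05083°, λ = +86.94150°
δ₁₃ = central angle INJ9→MET-85 = 0.496856 rad  (haversine)
θ₁₃ = bearing INJ9→MET-85 = 272.717°,  θ₁₂ = bearing INJ9→CS-31 = 133.576°
dₓₜ = R·arcsin(sin δ₁₃ · sin(θ₁₃ − θ₁₂)) = 6371·arcsin(0.47666·sin(139.142°)) = 2020.349 km
|dₓₜ| = 2020.349 km

2020 km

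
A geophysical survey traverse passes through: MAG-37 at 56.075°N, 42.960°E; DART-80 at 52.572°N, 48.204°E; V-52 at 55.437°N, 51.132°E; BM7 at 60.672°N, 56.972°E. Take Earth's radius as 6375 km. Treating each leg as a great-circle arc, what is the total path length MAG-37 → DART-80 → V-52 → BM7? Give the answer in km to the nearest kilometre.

1565 km

MAG-37→DART-80: c = 0.081116 rad, d = 517.12 km
DART-80→V-52: c = 0.058319 rad, d = 371.78 km
V-52→BM7: c = 0.106006 rad, d = 675.79 km
Total = 517.12 + 371.78 + 675.79 = 1564.68 km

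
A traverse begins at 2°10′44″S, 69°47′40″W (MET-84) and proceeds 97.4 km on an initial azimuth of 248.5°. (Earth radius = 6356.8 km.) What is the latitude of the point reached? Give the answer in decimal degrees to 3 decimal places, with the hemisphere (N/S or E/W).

MET-84: φ = -2.17889°, λ = -69.79444°
δ = d/R = 97.4/6356.8 = 0.015322 rad
φ₂ = arcsin(sin φ₁ cos δ + cos φ₁ sin δ cos θ)
   = arcsin(-0.03802·0.99988 + 0.99928·0.01532·-0.36650) = -2.50041°
λ₂ = λ₁ + atan2(sin θ sin δ cos φ₁, cos δ − sin φ₁ sin φ₂) = -70.61203°

2.500°S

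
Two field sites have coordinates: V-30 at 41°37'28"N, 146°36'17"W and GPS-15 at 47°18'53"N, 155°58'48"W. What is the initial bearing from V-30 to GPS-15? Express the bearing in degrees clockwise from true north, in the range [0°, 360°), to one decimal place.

313.6°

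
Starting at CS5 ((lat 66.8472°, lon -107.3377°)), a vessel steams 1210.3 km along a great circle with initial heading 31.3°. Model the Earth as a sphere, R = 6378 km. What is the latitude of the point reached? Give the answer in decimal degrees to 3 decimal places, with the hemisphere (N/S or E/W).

δ = d/R = 1210.3/6378 = 0.189762 rad
φ₂ = arcsin(sin φ₁ cos δ + cos φ₁ sin δ cos θ)
   = arcsin(0.91946·0.98205 + 0.39318·0.18862·0.85446) = 75.08861°
λ₂ = λ₁ + atan2(sin θ sin δ cos φ₁, cos δ − sin φ₁ sin φ₂) = -84.95327°

75.089°N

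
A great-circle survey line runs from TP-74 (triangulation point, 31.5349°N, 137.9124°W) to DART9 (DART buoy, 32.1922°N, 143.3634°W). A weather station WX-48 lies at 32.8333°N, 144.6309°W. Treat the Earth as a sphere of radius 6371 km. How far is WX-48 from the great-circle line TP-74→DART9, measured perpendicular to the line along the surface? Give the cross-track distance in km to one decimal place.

57.8 km

δ₁₃ = central angle TP-74→WX-48 = 0.101776 rad  (haversine)
θ₁₃ = bearing TP-74→WX-48 = 284.639°,  θ₁₂ = bearing TP-74→DART9 = 279.514°
dₓₜ = R·arcsin(sin δ₁₃ · sin(θ₁₃ − θ₁₂)) = 6371·arcsin(0.10160·sin(5.125°)) = 57.820 km
|dₓₜ| = 57.820 km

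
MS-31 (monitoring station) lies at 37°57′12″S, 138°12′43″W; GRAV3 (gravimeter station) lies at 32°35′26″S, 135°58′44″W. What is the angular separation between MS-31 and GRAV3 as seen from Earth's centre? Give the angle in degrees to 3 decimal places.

MS-31: φ = -37.95333°, λ = -138.21194°
GRAV3: φ = -32.59056°, λ = -135.97889°
Δφ = 5.3628°,  Δλ = 2.2331°
a = sin²(Δφ/2) + cos φ₁ cos φ₂ sin²(Δλ/2) = 0.002441
c = 2·arcsin(√a) = 0.098849 rad = 5.6636°

5.664°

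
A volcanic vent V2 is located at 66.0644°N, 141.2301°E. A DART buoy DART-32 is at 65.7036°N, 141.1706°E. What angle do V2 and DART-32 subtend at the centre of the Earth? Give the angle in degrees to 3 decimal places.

Δφ = -0.3608°,  Δλ = -0.0595°
a = sin²(Δφ/2) + cos φ₁ cos φ₂ sin²(Δλ/2) = 0.000010
c = 2·arcsin(√a) = 0.006311 rad = 0.3616°

0.362°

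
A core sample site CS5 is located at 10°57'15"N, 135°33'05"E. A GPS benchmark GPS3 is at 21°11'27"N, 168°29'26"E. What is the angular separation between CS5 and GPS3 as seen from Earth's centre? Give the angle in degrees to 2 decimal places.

33.18°

CS5: φ = +10.95417°, λ = +135.55139°
GPS3: φ = +21.19083°, λ = +168.49056°
Δφ = 10.2367°,  Δλ = 32.9392°
a = sin²(Δφ/2) + cos φ₁ cos φ₂ sin²(Δλ/2) = 0.081534
c = 2·arcsin(√a) = 0.579145 rad = 33.1825°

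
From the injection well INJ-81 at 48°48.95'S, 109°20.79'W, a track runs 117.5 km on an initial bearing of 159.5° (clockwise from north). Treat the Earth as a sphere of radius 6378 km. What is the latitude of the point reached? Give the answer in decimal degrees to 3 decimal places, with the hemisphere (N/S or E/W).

49.803°S

INJ-81: φ = -48.81583°, λ = -109.34650°
δ = d/R = 117.5/6378 = 0.018423 rad
φ₂ = arcsin(sin φ₁ cos δ + cos φ₁ sin δ cos θ)
   = arcsin(-0.75260·0.99983 + 0.65848·0.01842·-0.93667) = -49.80313°
λ₂ = λ₁ + atan2(sin θ sin δ cos φ₁, cos δ − sin φ₁ sin φ₂) = -108.77378°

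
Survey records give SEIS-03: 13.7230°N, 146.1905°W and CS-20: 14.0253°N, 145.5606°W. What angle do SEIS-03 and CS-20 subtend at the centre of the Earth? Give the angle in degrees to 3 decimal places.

0.682°

Δφ = 0.3023°,  Δλ = 0.6299°
a = sin²(Δφ/2) + cos φ₁ cos φ₂ sin²(Δλ/2) = 0.000035
c = 2·arcsin(√a) = 0.011906 rad = 0.6822°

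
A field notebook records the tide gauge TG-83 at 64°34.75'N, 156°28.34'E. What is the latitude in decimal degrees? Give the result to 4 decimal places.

64° + 34.75′/60 = 64 + 0.57917 = 64.5792°

64.5792°N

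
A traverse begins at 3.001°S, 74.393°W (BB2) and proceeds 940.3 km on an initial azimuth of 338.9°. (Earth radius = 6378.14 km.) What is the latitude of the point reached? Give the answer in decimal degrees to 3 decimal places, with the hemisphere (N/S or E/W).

δ = d/R = 940.3/6378.14 = 0.147425 rad
φ₂ = arcsin(sin φ₁ cos δ + cos φ₁ sin δ cos θ)
   = arcsin(-0.05235·0.98915 + 0.99863·0.14689·0.93295) = 4.88005°
λ₂ = λ₁ + atan2(sin θ sin δ cos φ₁, cos δ − sin φ₁ sin φ₂) = -77.43529°

4.880°N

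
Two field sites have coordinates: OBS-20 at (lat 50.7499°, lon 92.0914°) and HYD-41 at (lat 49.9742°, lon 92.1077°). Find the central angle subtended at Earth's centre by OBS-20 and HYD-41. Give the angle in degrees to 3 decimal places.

0.776°

Δφ = -0.7757°,  Δλ = 0.0163°
a = sin²(Δφ/2) + cos φ₁ cos φ₂ sin²(Δλ/2) = 0.000046
c = 2·arcsin(√a) = 0.013540 rad = 0.7758°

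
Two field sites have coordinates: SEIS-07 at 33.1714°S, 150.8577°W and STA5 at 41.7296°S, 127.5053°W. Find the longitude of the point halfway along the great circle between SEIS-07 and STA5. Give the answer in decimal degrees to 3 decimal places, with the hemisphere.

Bx = cos φ₂ cos Δλ = 0.685161,  By = cos φ₂ sin Δλ = 0.295820
φₘ = atan2(sin φ₁ + sin φ₂, √((cos φ₁ + Bx)² + By²)) = -38.02844°
λₘ = λ₁ + atan2(By, cos φ₁ + Bx) = -139.86007°

139.860°W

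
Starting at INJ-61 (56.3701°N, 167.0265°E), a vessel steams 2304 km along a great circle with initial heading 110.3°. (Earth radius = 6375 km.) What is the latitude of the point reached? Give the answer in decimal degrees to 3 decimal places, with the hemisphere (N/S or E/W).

δ = d/R = 2304/6375 = 0.361412 rad
φ₂ = arcsin(sin φ₁ cos δ + cos φ₁ sin δ cos θ)
   = arcsin(0.83263·0.93540 + 0.55383·0.35360·-0.34694) = 45.30840°
λ₂ = λ₁ + atan2(sin θ sin δ cos φ₁, cos δ − sin φ₁ sin φ₂) = -164.83888°

45.308°N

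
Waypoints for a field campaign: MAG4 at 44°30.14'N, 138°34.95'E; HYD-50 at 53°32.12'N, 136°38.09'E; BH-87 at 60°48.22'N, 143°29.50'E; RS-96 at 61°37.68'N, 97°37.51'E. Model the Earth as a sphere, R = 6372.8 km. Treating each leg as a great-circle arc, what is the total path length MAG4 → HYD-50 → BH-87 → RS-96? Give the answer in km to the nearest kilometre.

MAG4: φ = +44.50233°, λ = +138.58250°
HYD-50: φ = +53.53533°, λ = +136.63483°
BH-87: φ = +60.80367°, λ = +143.49167°
RS-96: φ = +61.62800°, λ = +97.62517°
MAG4→HYD-50: c = 0.159208 rad, d = 1014.60 km
HYD-50→BH-87: c = 0.142311 rad, d = 906.92 km
BH-87→RS-96: c = 0.377725 rad, d = 2407.17 km
Total = 1014.60 + 906.92 + 2407.17 = 4328.69 km

4329 km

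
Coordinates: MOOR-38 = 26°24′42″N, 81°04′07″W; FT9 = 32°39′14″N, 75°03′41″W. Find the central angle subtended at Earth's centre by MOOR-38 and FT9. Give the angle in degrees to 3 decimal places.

MOOR-38: φ = +26.41167°, λ = -81.06861°
FT9: φ = +32.65389°, λ = -75.06139°
Δφ = 6.2422°,  Δλ = 6.0072°
a = sin²(Δφ/2) + cos φ₁ cos φ₂ sin²(Δλ/2) = 0.005035
c = 2·arcsin(√a) = 0.142033 rad = 8.1379°

8.138°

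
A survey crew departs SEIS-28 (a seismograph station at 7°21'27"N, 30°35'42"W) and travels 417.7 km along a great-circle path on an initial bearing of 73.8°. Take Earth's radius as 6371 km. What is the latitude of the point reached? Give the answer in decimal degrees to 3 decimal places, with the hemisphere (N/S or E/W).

8.390°N

SEIS-28: φ = +7.35750°, λ = -30.59500°
δ = d/R = 417.7/6371 = 0.065563 rad
φ₂ = arcsin(sin φ₁ cos δ + cos φ₁ sin δ cos θ)
   = arcsin(0.12806·0.99785 + 0.99177·0.06552·0.27899) = 8.39013°
λ₂ = λ₁ + atan2(sin θ sin δ cos φ₁, cos δ − sin φ₁ sin φ₂) = -26.94882°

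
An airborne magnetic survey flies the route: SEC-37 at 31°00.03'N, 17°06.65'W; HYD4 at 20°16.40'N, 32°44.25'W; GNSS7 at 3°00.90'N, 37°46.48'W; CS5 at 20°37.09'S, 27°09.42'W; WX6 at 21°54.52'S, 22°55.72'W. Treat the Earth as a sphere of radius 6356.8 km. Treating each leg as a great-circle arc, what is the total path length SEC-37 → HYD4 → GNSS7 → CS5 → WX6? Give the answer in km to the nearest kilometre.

SEC-37: φ = +31.00050°, λ = -17.11083°
HYD4: φ = +20.27333°, λ = -32.73750°
GNSS7: φ = +3.01500°, λ = -37.77467°
CS5: φ = -20.61817°, λ = -27.15700°
WX6: φ = -21.90867°, λ = -22.92867°
SEC-37→HYD4: c = 0.308453 rad, d = 1960.77 km
HYD4→GNSS7: c = 0.313179 rad, d = 1990.82 km
GNSS7→CS5: c = 0.450732 rad, d = 2865.22 km
CS5→WX6: c = 0.072365 rad, d = 460.01 km
Total = 1960.77 + 1990.82 + 2865.22 + 460.01 = 7276.81 km

7277 km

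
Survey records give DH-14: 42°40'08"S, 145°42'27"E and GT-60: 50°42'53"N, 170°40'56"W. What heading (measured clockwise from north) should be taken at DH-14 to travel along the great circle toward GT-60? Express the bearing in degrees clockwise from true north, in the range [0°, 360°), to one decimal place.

DH-14: φ = -42.66889°, λ = +145.70750°
GT-60: φ = +50.71472°, λ = -170.68222°
Δλ = 43.6103°
y = sin Δλ · cos φ₂ = 0.436737
x = cos φ₁ sin φ₂ − sin φ₁ cos φ₂ cos Δλ = 0.879833
θ = atan2(y, x) = 26.3992° → 26.3992° (mod 360°)

26.4°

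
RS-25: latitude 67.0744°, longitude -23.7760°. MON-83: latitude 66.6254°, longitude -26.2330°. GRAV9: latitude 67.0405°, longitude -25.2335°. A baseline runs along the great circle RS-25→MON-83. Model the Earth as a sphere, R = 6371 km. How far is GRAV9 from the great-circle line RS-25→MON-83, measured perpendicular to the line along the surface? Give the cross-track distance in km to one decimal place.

δ₁₃ = central angle RS-25→GRAV9 = 0.009933 rad  (haversine)
θ₁₃ = bearing RS-25→GRAV9 = 267.257°,  θ₁₂ = bearing RS-25→MON-83 = 246.203°
dₓₜ = R·arcsin(sin δ₁₃ · sin(θ₁₃ − θ₁₂)) = 6371·arcsin(0.00993·sin(21.054°)) = 22.735 km
|dₓₜ| = 22.735 km

22.7 km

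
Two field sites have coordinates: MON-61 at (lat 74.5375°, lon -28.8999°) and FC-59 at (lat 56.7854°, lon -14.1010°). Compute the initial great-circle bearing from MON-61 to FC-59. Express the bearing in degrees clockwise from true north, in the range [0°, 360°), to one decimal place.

154.0°

Δλ = 14.7989°
y = sin Δλ · cos φ₂ = 0.139917
x = cos φ₁ sin φ₂ − sin φ₁ cos φ₂ cos Δλ = -0.287386
θ = atan2(y, x) = 154.0404° → 154.0404° (mod 360°)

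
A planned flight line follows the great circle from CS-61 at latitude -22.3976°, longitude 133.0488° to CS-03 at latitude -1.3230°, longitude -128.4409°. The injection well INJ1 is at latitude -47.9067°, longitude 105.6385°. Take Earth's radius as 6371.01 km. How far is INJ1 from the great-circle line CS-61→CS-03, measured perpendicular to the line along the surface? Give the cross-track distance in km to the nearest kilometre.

δ₁₃ = central angle CS-61→INJ1 = 0.586402 rad  (haversine)
θ₁₃ = bearing CS-61→INJ1 = 213.895°,  θ₁₂ = bearing CS-61→CS-03 = 94.495°
dₓₜ = R·arcsin(sin δ₁₃ · sin(θ₁₃ − θ₁₂)) = 6371.01·arcsin(0.55337·sin(119.400°)) = 3204.939 km
|dₓₜ| = 3204.939 km

3205 km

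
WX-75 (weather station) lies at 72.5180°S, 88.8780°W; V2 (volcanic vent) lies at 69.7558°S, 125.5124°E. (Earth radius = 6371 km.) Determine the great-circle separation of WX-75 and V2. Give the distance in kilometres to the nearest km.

4002 km

Δφ = 2.7622°,  Δλ = -145.6096°
a = sin²(Δφ/2) + cos φ₁ cos φ₂ sin²(Δλ/2) = 0.095444
c = 2·arcsin(√a) = 0.628155 rad = 35.9906°
d = R·c = 6371 × 0.628155 = 4002.0 km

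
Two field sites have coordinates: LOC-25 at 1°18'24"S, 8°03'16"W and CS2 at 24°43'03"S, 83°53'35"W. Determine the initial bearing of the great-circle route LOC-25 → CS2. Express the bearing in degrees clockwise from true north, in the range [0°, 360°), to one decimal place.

LOC-25: φ = -1.30667°, λ = -8.05444°
CS2: φ = -24.71750°, λ = -83.89306°
Δλ = -75.8386°
y = sin Δλ · cos φ₂ = -0.880775
x = cos φ₁ sin φ₂ − sin φ₁ cos φ₂ cos Δλ = -0.412968
θ = atan2(y, x) = -115.1204° → 244.8796° (mod 360°)

244.9°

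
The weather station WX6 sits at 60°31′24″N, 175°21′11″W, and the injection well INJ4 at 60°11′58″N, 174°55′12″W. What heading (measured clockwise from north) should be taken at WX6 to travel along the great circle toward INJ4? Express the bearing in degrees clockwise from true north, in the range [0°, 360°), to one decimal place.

WX6: φ = +60.52333°, λ = -175.35306°
INJ4: φ = +60.19944°, λ = -174.92000°
Δλ = 0.4331°
y = sin Δλ · cos φ₂ = 0.003756
x = cos φ₁ sin φ₂ − sin φ₁ cos φ₂ cos Δλ = -0.005641
θ = atan2(y, x) = 146.3386° → 146.3386° (mod 360°)

146.3°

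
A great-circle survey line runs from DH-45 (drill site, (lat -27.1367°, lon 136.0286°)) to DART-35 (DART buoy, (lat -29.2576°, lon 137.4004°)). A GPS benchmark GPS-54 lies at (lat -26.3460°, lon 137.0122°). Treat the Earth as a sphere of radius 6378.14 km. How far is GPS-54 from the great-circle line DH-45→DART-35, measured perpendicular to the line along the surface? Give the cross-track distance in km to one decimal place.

128.5 km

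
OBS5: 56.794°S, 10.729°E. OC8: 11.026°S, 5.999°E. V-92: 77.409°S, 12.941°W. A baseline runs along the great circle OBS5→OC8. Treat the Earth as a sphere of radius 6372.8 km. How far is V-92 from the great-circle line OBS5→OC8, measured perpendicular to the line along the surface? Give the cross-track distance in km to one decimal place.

δ₁₃ = central angle OBS5→V-92 = 0.387321 rad  (haversine)
θ₁₃ = bearing OBS5→V-92 = 193.397°,  θ₁₂ = bearing OBS5→OC8 = 353.530°
dₓₜ = R·arcsin(sin δ₁₃ · sin(θ₁₃ − θ₁₂)) = 6372.8·arcsin(0.37771·sin(-160.133°)) = -820.282 km
|dₓₜ| = 820.282 km

820.3 km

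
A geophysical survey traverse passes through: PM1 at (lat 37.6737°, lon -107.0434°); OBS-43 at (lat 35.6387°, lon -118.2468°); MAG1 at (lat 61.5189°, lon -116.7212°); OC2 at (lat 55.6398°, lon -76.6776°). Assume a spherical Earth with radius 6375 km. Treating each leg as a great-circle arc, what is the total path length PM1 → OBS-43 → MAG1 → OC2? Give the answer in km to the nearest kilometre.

PM1→OBS-43: c = 0.160728 rad, d = 1024.64 km
OBS-43→MAG1: c = 0.452009 rad, d = 2881.56 km
MAG1→OC2: c = 0.371892 rad, d = 2370.81 km
Total = 1024.64 + 2881.56 + 2370.81 = 6277.01 km

6277 km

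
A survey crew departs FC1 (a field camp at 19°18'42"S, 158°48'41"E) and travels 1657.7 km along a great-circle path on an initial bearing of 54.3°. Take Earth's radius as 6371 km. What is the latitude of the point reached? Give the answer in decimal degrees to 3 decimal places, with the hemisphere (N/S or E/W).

10.247°S

FC1: φ = -19.31167°, λ = +158.81139°
δ = d/R = 1657.7/6371 = 0.260195 rad
φ₂ = arcsin(sin φ₁ cos δ + cos φ₁ sin δ cos θ)
   = arcsin(-0.33071·0.96634 + 0.94373·0.25727·0.58354) = -10.24718°
λ₂ = λ₁ + atan2(sin θ sin δ cos φ₁, cos δ − sin φ₁ sin φ₂) = 171.06915°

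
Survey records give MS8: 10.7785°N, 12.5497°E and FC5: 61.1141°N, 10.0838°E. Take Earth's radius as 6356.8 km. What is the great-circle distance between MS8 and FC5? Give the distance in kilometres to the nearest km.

5588 km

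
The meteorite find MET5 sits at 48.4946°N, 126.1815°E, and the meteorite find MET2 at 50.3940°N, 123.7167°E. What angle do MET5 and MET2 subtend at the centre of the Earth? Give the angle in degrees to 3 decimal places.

2.485°

Δφ = 1.8994°,  Δλ = -2.4648°
a = sin²(Δφ/2) + cos φ₁ cos φ₂ sin²(Δλ/2) = 0.000470
c = 2·arcsin(√a) = 0.043369 rad = 2.4849°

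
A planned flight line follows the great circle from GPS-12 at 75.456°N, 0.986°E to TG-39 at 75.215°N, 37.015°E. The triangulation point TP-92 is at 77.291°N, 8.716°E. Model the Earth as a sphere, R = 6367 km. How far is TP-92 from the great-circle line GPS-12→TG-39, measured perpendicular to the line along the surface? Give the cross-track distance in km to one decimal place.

155.9 km

δ₁₃ = central angle GPS-12→TP-92 = 0.045056 rad  (haversine)
θ₁₃ = bearing GPS-12→TP-92 = 41.070°,  θ₁₂ = bearing GPS-12→TG-39 = 73.999°
dₓₜ = R·arcsin(sin δ₁₃ · sin(θ₁₃ − θ₁₂)) = 6367·arcsin(0.04504·sin(-32.929°)) = -155.907 km
|dₓₜ| = 155.907 km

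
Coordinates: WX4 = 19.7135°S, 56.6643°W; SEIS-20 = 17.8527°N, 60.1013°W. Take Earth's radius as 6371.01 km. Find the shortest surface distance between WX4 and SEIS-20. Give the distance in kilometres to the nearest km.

Δφ = 37.5662°,  Δλ = -3.4370°
a = sin²(Δφ/2) + cos φ₁ cos φ₂ sin²(Δλ/2) = 0.104481
c = 2·arcsin(√a) = 0.658293 rad = 37.7174°
d = R·c = 6371.01 × 0.658293 = 4194.0 km

4194 km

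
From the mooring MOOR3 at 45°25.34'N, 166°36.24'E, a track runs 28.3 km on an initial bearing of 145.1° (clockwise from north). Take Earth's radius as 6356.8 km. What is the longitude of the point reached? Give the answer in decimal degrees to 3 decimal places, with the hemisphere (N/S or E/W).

166.811°E

MOOR3: φ = +45.42233°, λ = +166.60400°
δ = d/R = 28.3/6356.8 = 0.004452 rad
φ₂ = arcsin(sin φ₁ cos δ + cos φ₁ sin δ cos θ)
   = arcsin(0.71230·0.99999 + 0.70188·0.00445·-0.82015) = 45.21294°
λ₂ = λ₁ + atan2(sin θ sin δ cos φ₁, cos δ − sin φ₁ sin φ₂) = 166.81116°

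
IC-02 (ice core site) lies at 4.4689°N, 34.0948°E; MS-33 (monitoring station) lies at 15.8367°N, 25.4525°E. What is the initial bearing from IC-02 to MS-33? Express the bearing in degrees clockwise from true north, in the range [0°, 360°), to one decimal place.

Δλ = -8.6423°
y = sin Δλ · cos φ₂ = -0.144562
x = cos φ₁ sin φ₂ − sin φ₁ cos φ₂ cos Δλ = 0.197958
θ = atan2(y, x) = -36.1394° → 323.8606° (mod 360°)

323.9°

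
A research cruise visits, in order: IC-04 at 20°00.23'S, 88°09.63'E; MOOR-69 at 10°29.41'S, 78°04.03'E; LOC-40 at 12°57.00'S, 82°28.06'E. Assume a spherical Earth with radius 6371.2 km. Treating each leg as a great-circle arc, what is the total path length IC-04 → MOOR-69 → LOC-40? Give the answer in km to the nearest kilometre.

2064 km

IC-04: φ = -20.00383°, λ = +88.16050°
MOOR-69: φ = -10.49017°, λ = +78.06717°
LOC-40: φ = -12.95000°, λ = +82.46767°
IC-04→MOOR-69: c = 0.237426 rad, d = 1512.69 km
MOOR-69→LOC-40: c = 0.086588 rad, d = 551.67 km
Total = 1512.69 + 551.67 = 2064.36 km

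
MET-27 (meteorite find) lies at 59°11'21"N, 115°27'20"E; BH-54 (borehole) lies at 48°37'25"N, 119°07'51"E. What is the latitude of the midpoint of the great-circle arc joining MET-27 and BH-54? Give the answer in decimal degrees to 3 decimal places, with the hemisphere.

MET-27: φ = +59.18917°, λ = +115.45556°
BH-54: φ = +48.62361°, λ = +119.13083°
Bx = cos φ₂ cos Δλ = 0.659643,  By = cos φ₂ sin Δλ = 0.042371
φₘ = atan2(sin φ₁ + sin φ₂, √((cos φ₁ + Bx)² + By²)) = 53.92019°
λₘ = λ₁ + atan2(By, cos φ₁ + Bx) = 117.52634°

53.920°N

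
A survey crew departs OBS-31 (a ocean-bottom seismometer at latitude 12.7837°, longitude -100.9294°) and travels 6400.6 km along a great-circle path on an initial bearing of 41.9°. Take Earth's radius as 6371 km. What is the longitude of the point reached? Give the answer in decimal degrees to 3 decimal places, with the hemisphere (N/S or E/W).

45.202°W

δ = d/R = 6400.6/6371 = 1.004646 rad
φ₂ = arcsin(sin φ₁ cos δ + cos φ₁ sin δ cos θ)
   = arcsin(0.22127·0.53639 + 0.97521·0.84397·0.74431) = 46.99499°
λ₂ = λ₁ + atan2(sin θ sin δ cos φ₁, cos δ − sin φ₁ sin φ₂) = -45.20232°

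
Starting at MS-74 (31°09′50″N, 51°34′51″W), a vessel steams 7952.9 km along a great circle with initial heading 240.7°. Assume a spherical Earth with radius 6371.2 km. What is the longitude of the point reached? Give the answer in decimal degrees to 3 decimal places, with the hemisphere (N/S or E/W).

109.851°W

MS-74: φ = +31.16389°, λ = -51.58083°
δ = d/R = 7952.9/6371.2 = 1.248258 rad
φ₂ = arcsin(sin φ₁ cos δ + cos φ₁ sin δ cos θ)
   = arcsin(0.51749·0.31698 + 0.85569·0.94843·-0.48938) = -13.48173°
λ₂ = λ₁ + atan2(sin θ sin δ cos φ₁, cos δ − sin φ₁ sin φ₂) = -109.85097°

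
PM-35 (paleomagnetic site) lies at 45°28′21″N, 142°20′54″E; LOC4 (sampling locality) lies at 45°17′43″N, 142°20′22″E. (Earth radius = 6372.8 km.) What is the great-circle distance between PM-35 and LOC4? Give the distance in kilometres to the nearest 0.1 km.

19.7 km

PM-35: φ = +45.47250°, λ = +142.34833°
LOC4: φ = +45.29528°, λ = +142.33944°
Δφ = -0.1772°,  Δλ = -0.0089°
a = sin²(Δφ/2) + cos φ₁ cos φ₂ sin²(Δλ/2) = 0.000002
c = 2·arcsin(√a) = 0.003095 rad = 0.1773°
d = R·c = 6372.8 × 0.003095 = 19.7 km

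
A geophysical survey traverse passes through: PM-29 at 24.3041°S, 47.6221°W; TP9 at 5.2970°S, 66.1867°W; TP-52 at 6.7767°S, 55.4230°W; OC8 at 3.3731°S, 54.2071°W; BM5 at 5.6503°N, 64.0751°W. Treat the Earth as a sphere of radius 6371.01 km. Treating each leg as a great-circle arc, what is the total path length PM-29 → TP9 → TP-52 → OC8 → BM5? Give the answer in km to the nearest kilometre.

5988 km

PM-29→TP9: c = 0.455008 rad, d = 2898.86 km
TP9→TP-52: c = 0.188588 rad, d = 1201.50 km
TP-52→OC8: c = 0.063052 rad, d = 401.70 km
OC8→BM5: c = 0.233221 rad, d = 1485.86 km
Total = 2898.86 + 1201.50 + 401.70 + 1485.86 = 5987.92 km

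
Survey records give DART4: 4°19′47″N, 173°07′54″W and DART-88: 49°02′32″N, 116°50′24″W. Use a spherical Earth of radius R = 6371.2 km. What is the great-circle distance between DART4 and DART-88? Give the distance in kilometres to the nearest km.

7248 km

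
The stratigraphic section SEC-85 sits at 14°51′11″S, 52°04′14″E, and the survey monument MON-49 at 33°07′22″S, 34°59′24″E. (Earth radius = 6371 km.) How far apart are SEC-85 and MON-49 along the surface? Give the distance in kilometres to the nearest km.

2663 km

SEC-85: φ = -14.85306°, λ = +52.07056°
MON-49: φ = -33.12278°, λ = +34.99000°
Δφ = -18.2697°,  Δλ = -17.0806°
a = sin²(Δφ/2) + cos φ₁ cos φ₂ sin²(Δλ/2) = 0.043057
c = 2·arcsin(√a) = 0.418042 rad = 23.9520°
d = R·c = 6371 × 0.418042 = 2663.3 km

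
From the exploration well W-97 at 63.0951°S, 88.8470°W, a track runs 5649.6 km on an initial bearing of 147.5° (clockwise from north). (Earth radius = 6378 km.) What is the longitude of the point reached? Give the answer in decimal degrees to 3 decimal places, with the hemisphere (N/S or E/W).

36.594°E

δ = d/R = 5649.6/6378 = 0.885795 rad
φ₂ = arcsin(sin φ₁ cos δ + cos φ₁ sin δ cos θ)
   = arcsin(-0.89176·0.63267 + 0.45251·0.77442·-0.84339) = -59.28793°
λ₂ = λ₁ + atan2(sin θ sin δ cos φ₁, cos δ − sin φ₁ sin φ₂) = 36.59381°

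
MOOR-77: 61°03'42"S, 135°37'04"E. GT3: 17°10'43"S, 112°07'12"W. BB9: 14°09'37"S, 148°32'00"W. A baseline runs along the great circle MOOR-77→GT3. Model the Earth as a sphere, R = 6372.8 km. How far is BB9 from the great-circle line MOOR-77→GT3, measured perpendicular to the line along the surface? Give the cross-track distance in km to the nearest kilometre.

MOOR-77: φ = -61.06167°, λ = +135.61778°
GT3: φ = -17.17861°, λ = -112.12000°
BB9: φ = -14.16028°, λ = -148.53333°
δ₁₃ = central angle MOOR-77→BB9 = 1.235772 rad  (haversine)
θ₁₃ = bearing MOOR-77→BB9 = 84.587°,  θ₁₂ = bearing MOOR-77→GT3 = 117.469°
dₓₜ = R·arcsin(sin δ₁₃ · sin(θ₁₃ − θ₁₂)) = 6372.8·arcsin(0.94440·sin(-32.882°)) = -3430.799 km
|dₓₜ| = 3430.799 km

3431 km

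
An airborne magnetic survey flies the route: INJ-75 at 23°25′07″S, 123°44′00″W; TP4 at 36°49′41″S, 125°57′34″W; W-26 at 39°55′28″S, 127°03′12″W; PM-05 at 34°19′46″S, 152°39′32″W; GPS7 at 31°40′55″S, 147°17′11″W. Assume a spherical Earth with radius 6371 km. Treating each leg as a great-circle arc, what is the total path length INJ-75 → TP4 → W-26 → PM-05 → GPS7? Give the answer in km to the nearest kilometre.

4789 km

INJ-75: φ = -23.41861°, λ = -123.73333°
TP4: φ = -36.82806°, λ = -125.95944°
W-26: φ = -39.92444°, λ = -127.05333°
PM-05: φ = -34.32944°, λ = -152.65889°
GPS7: φ = -31.68194°, λ = -147.28639°
INJ-75→TP4: c = 0.236417 rad, d = 1506.21 km
TP4→W-26: c = 0.056075 rad, d = 357.25 km
W-26→PM-05: c = 0.368026 rad, d = 2344.69 km
PM-05→GPS7: c = 0.091186 rad, d = 580.94 km
Total = 1506.21 + 357.25 + 2344.69 + 580.94 = 4789.11 km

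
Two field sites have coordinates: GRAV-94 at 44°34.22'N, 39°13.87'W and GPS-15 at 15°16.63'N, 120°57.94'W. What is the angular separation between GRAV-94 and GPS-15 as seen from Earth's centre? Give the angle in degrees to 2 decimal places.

GRAV-94: φ = +44.57033°, λ = -39.23117°
GPS-15: φ = +15.27717°, λ = -120.96567°
Δφ = -29.2932°,  Δλ = -81.7345°
a = sin²(Δφ/2) + cos φ₁ cos φ₂ sin²(Δλ/2) = 0.358147
c = 2·arcsin(√a) = 1.283139 rad = 73.5185°

73.52°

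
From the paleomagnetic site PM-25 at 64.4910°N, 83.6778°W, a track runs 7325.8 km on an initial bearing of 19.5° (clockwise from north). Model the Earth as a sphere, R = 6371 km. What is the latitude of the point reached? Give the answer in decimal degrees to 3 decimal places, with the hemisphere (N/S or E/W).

δ = d/R = 7325.8/6371 = 1.149867 rad
φ₂ = arcsin(sin φ₁ cos δ + cos φ₁ sin δ cos θ)
   = arcsin(0.90252·0.40861 + 0.43065·0.91271·0.94264) = 47.67119°
λ₂ = λ₁ + atan2(sin θ sin δ cos φ₁, cos δ − sin φ₁ sin φ₂) = 69.42161°

47.671°N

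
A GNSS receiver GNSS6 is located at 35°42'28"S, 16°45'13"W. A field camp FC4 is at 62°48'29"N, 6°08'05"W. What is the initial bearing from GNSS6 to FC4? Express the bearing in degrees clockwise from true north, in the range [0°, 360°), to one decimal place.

4.9°

GNSS6: φ = -35.70778°, λ = -16.75361°
FC4: φ = +62.80806°, λ = -6.13472°
Δλ = 10.6189°
y = sin Δλ · cos φ₂ = 0.084209
x = cos φ₁ sin φ₂ − sin φ₁ cos φ₂ cos Δλ = 0.984407
θ = atan2(y, x) = 4.8893° → 4.8893° (mod 360°)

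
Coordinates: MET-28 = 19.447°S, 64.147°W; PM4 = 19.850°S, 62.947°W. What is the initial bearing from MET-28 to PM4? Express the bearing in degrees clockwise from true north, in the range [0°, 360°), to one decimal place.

Δλ = 1.2000°
y = sin Δλ · cos φ₂ = 0.019698
x = cos φ₁ sin φ₂ − sin φ₁ cos φ₂ cos Δλ = -0.007102
θ = atan2(y, x) = 109.8271° → 109.8271° (mod 360°)

109.8°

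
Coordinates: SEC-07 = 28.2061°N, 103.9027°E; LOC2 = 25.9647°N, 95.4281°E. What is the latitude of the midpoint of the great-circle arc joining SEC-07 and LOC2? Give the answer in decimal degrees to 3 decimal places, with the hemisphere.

27.149°N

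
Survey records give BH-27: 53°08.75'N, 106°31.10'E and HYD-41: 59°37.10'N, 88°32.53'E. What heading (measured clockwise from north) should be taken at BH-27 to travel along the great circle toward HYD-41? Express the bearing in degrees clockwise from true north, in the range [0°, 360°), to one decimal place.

BH-27: φ = +53.14583°, λ = +106.51833°
HYD-41: φ = +59.61833°, λ = +88.54217°
Δλ = -17.9762°
y = sin Δλ · cos φ₂ = -0.156088
x = cos φ₁ sin φ₂ − sin φ₁ cos φ₂ cos Δλ = 0.132481
θ = atan2(y, x) = -49.6767° → 310.3233° (mod 360°)

310.3°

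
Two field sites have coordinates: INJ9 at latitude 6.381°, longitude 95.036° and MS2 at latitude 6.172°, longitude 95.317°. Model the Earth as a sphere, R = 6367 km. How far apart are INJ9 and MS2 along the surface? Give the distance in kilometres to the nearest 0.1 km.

38.8 km

Δφ = -0.2090°,  Δλ = 0.2810°
a = sin²(Δφ/2) + cos φ₁ cos φ₂ sin²(Δλ/2) = 0.000009
c = 2·arcsin(√a) = 0.006089 rad = 0.3489°
d = R·c = 6367 × 0.006089 = 38.8 km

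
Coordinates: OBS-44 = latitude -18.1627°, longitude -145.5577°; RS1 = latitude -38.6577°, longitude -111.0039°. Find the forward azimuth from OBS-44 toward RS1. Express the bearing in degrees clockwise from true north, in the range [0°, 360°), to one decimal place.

131.6°

Δλ = 34.5538°
y = sin Δλ · cos φ₂ = 0.442906
x = cos φ₁ sin φ₂ − sin φ₁ cos φ₂ cos Δλ = -0.393066
θ = atan2(y, x) = 131.5881° → 131.5881° (mod 360°)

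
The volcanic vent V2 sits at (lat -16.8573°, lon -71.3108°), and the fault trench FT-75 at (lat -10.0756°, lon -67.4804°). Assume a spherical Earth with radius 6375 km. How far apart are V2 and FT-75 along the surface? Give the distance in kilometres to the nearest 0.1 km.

860.8 km

Δφ = 6.7817°,  Δλ = 3.8304°
a = sin²(Δφ/2) + cos φ₁ cos φ₂ sin²(Δλ/2) = 0.004551
c = 2·arcsin(√a) = 0.135022 rad = 7.7362°
d = R·c = 6375 × 0.135022 = 860.8 km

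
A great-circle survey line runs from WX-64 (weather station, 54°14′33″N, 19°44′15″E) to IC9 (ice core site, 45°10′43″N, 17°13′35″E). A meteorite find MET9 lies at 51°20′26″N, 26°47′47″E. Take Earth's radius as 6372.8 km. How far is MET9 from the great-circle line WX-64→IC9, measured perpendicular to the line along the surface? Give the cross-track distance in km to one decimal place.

538.2 km

WX-64: φ = +54.24250°, λ = +19.73750°
IC9: φ = +45.17861°, λ = +17.22639°
MET9: φ = +51.34056°, λ = +26.79639°
δ₁₃ = central angle WX-64→MET9 = 0.090022 rad  (haversine)
θ₁₃ = bearing WX-64→MET9 = 121.359°,  θ₁₂ = bearing WX-64→IC9 = 191.130°
dₓₜ = R·arcsin(sin δ₁₃ · sin(θ₁₃ − θ₁₂)) = 6372.8·arcsin(0.08990·sin(-69.770°)) = -538.216 km
|dₓₜ| = 538.216 km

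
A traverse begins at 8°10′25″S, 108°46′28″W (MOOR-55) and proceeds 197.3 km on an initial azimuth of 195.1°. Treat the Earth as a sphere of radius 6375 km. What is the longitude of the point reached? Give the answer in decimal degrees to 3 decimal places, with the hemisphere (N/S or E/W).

109.243°W

MOOR-55: φ = -8.17361°, λ = -108.77444°
δ = d/R = 197.3/6375 = 0.030949 rad
φ₂ = arcsin(sin φ₁ cos δ + cos φ₁ sin δ cos θ)
   = arcsin(-0.14217·0.99952 + 0.98984·0.03094·-0.96547) = -9.88535°
λ₂ = λ₁ + atan2(sin θ sin δ cos φ₁, cos δ − sin φ₁ sin φ₂) = -109.24328°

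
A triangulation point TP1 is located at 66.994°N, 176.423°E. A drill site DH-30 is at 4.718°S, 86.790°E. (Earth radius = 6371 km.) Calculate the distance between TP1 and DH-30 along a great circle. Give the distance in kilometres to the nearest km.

Δφ = -71.7120°,  Δλ = -89.6330°
a = sin²(Δφ/2) + cos φ₁ cos φ₂ sin²(Δλ/2) = 0.536607
c = 2·arcsin(√a) = 1.644077 rad = 94.1987°
d = R·c = 6371 × 1.644077 = 10474.4 km

10474 km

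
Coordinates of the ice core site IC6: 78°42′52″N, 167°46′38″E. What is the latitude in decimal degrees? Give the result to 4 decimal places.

78.7144°N

78° + 42′/60 + 52″/3600 = 78 + 0.70000 + 0.01444 = 78.7144°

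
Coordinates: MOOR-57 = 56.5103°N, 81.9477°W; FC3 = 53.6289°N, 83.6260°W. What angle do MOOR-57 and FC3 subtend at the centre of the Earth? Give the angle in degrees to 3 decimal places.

Δφ = -2.8814°,  Δλ = -1.6783°
a = sin²(Δφ/2) + cos φ₁ cos φ₂ sin²(Δλ/2) = 0.000702
c = 2·arcsin(√a) = 0.053009 rad = 3.0372°

3.037°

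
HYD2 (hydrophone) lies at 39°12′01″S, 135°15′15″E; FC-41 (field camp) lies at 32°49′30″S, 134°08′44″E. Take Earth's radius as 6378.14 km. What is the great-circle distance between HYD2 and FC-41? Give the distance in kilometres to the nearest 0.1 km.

716.7 km

HYD2: φ = -39.20028°, λ = +135.25417°
FC-41: φ = -32.82500°, λ = +134.14556°
Δφ = 6.3753°,  Δλ = -1.1086°
a = sin²(Δφ/2) + cos φ₁ cos φ₂ sin²(Δλ/2) = 0.003153
c = 2·arcsin(√a) = 0.112362 rad = 6.4379°
d = R·c = 6378.14 × 0.112362 = 716.7 km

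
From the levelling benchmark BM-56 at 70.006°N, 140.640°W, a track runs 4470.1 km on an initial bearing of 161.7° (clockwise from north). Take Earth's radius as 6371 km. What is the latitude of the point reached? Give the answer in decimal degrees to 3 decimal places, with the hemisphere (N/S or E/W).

δ = d/R = 4470.1/6371 = 0.701632 rad
φ₂ = arcsin(sin φ₁ cos δ + cos φ₁ sin δ cos θ)
   = arcsin(0.93973·0.76379 + 0.34192·0.64547·-0.94943) = 30.54519°
λ₂ = λ₁ + atan2(sin θ sin δ cos φ₁, cos δ − sin φ₁ sin φ₂) = -127.02904°

30.545°N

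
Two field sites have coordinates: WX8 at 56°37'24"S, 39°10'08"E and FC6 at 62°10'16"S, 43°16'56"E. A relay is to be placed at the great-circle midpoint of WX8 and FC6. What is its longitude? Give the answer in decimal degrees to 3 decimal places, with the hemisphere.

WX8: φ = -56.62333°, λ = +39.16889°
FC6: φ = -62.17111°, λ = +43.28222°
Bx = cos φ₂ cos Δλ = 0.465630,  By = cos φ₂ sin Δλ = 0.033486
φₘ = atan2(sin φ₁ + sin φ₂, √((cos φ₁ + Bx)² + By²)) = -59.41329°
λₘ = λ₁ + atan2(By, cos φ₁ + Bx) = 41.05701°

41.057°E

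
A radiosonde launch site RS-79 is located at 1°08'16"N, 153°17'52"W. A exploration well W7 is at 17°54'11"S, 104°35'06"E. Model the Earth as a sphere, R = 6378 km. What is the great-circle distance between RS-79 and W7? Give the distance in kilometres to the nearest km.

RS-79: φ = +1.13778°, λ = -153.29778°
W7: φ = -17.90306°, λ = +104.58500°
Δφ = -19.0408°,  Δλ = -102.1172°
a = sin²(Δφ/2) + cos φ₁ cos φ₂ sin²(Δλ/2) = 0.602906
c = 2·arcsin(√a) = 1.778091 rad = 101.8771°
d = R·c = 6378 × 1.778091 = 11340.7 km

11341 km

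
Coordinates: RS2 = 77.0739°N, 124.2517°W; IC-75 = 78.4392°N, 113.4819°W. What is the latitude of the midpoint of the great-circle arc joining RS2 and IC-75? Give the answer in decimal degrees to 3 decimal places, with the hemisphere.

77.809°N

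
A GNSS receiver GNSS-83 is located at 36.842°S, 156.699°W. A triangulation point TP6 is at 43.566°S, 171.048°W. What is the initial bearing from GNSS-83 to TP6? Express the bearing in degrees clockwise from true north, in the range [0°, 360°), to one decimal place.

Δλ = -14.3490°
y = sin Δλ · cos φ₂ = -0.179571
x = cos φ₁ sin φ₂ − sin φ₁ cos φ₂ cos Δλ = -0.130640
θ = atan2(y, x) = -126.0364° → 233.9636° (mod 360°)

234.0°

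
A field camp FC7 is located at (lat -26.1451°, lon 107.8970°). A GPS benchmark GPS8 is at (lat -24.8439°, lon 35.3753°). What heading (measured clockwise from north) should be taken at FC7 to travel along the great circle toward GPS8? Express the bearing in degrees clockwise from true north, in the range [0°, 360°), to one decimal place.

253.5°

Δλ = -72.5217°
y = sin Δλ · cos φ₂ = -0.865559
x = cos φ₁ sin φ₂ − sin φ₁ cos φ₂ cos Δλ = -0.257061
θ = atan2(y, x) = -106.5408° → 253.4592° (mod 360°)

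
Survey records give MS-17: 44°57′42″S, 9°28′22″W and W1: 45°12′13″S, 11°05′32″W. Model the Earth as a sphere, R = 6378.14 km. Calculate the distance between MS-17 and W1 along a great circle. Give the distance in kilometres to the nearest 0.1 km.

130.1 km

MS-17: φ = -44.96167°, λ = -9.47278°
W1: φ = -45.20361°, λ = -11.09222°
Δφ = -0.2419°,  Δλ = -1.6194°
a = sin²(Δφ/2) + cos φ₁ cos φ₂ sin²(Δλ/2) = 0.000104
c = 2·arcsin(√a) = 0.020399 rad = 1.1688°
d = R·c = 6378.14 × 0.020399 = 130.1 km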